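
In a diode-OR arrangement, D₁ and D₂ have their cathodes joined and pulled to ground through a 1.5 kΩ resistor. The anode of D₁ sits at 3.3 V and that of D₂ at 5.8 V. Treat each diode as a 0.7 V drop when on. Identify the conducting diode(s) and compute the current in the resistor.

Only D₂ conducts; I_R ≈ 3.4 mA

Assume both conduct. Then node N would need to be at both 3.3−0.7 = 2.6 V and 5.8−0.7 = 5.1 V, which is impossible.
Assume only D₂ conducts: V_N = 5.8 − 0.7 = 5.1 V, so I_R = 5.1/1.5 = 3.4 mA.
Check D₁: its anode-to-cathode voltage is 3.3 − 5.1 = -1.8 V < 0.7 V, so it is off. The assumption is consistent.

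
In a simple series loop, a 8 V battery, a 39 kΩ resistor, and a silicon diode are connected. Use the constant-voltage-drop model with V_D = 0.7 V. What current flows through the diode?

KVL around the loop: 8 = V_D + I·R = 0.7 + I × 39 kΩ.
So I = (8 − 0.7) / 39 kΩ = 7.3 / 39 = 0.187 mA.

I ≈ 0.19 mA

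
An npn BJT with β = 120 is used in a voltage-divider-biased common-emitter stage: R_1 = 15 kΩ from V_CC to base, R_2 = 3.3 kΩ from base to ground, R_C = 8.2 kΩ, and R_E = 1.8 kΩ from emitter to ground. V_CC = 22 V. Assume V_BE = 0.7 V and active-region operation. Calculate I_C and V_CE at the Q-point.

Thevenize the base divider: V_Th = V_CC·R_2/(R_1+R_2) = 22×3.3/18.3 = 3.97 V, R_Th = R_1‖R_2 = 2.7 kΩ.
Base-emitter loop: V_Th = I_B·R_Th + V_BE + (β+1)I_B·R_E, so I_B = (3.97 − 0.7) / (2.7 + 121×1.8) = 0.0148 mA.
I_C = β·I_B = 120×0.0148 = 1.78 mA, and I_E = (β+1)I_B = 1.79 mA.
V_CE = V_CC − I_C·R_C − I_E·R_E = 22 − 1.78×8.2 − 1.79×1.8 = 4.19 V.
V_CE = 4.19 V > 0.2 V confirms active-region operation.

I_C ≈ 1.8 mA, V_CE ≈ 4.2 V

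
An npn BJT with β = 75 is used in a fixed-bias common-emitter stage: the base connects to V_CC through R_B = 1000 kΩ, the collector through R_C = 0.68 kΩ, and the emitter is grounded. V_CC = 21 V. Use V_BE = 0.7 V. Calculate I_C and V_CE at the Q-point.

I_C ≈ 1.5 mA, V_CE ≈ 20 V

Base loop: V_CC = I_B·R_B + V_BE, so I_B = (21 − 0.7)/1000 kΩ = 0.0203 mA.
In the active region I_C = β·I_B = 75 × 0.0203 = 1.52 mA.
Collector loop: V_CE = V_CC − I_C·R_C = 21 − 1.52×0.68 = 20 V.
Since V_CE = 20 V > V_CE(sat) ≈ 0.2 V, the transistor is in the active region as assumed.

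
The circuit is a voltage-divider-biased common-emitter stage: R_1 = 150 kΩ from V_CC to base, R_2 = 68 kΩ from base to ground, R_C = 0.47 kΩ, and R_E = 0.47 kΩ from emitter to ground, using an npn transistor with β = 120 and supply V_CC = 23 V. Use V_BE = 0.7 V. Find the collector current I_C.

Thevenize the base divider: V_Th = V_CC·R_2/(R_1+R_2) = 23×68/218 = 7.17 V, R_Th = R_1‖R_2 = 46.8 kΩ.
Base-emitter loop: V_Th = I_B·R_Th + V_BE + (β+1)I_B·R_E, so I_B = (7.17 − 0.7) / (46.8 + 121×0.47) = 0.0625 mA.
I_C = β·I_B = 120×0.0625 = 7.49 mA, and I_E = (β+1)I_B = 7.56 mA.
V_CE = V_CC − I_C·R_C − I_E·R_E = 23 − 7.49×0.47 − 7.56×0.47 = 15.9 V.
V_CE = 15.9 V > 0.2 V confirms active-region operation.

I_C ≈ 7.5 mA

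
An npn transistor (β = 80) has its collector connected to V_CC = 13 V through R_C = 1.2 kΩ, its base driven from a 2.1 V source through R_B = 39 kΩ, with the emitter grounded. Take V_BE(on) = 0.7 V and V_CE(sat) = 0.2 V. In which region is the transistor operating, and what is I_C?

active; I_C ≈ 2.9 mA

Assume active. Base-emitter loop: I_B = (V_BB − V_BE)/R_B = (2.1 − 0.7)/39 = 0.0359 mA.
I_C = β·I_B = 80×0.0359 = 2.87 mA.
V_CE = V_CC − I_C·R_C = 13 − 2.87×1.2 = 9.55 V > V_CE(sat), so the active-region assumption holds.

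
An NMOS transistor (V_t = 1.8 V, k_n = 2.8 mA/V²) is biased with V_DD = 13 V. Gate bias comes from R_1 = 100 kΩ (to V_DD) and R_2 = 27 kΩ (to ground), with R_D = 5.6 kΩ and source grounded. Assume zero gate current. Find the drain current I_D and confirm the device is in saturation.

I_D ≈ 1.3 mA

V_G = V_DD·R_2/(R_1+R_2) = 13×27/127 = 2.76 V. With the source grounded, V_GS = V_G = 2.76 V.
Assume saturation: I_D = (k_n/2)(V_GS − V_t)² = (2.8/2)×(2.76 − 1.8)² = 1.4×0.964² = 1.3 mA.
V_DS = V_DD − I_D·R_D = 13 − 1.3×5.6 = 5.72 V.
Saturation requires V_DS ≥ V_GS − V_t = 0.964 V; 5.72 ≥ 0.964 ✓.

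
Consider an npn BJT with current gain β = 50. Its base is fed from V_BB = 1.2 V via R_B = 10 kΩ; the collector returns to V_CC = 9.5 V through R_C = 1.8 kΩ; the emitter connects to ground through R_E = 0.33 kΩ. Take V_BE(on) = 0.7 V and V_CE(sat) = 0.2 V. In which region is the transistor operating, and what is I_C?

Assume active. Base-emitter loop: I_B = (V_BB − V_BE)/(R_B + (β+1)R_E) = (1.2 − 0.7)/(10 + 51×0.33) = 0.0186 mA.
I_C = β·I_B = 50×0.0186 = 0.932 mA.
V_CE = V_CC − I_C·R_C − I_E·R_E = 9.5 − 0.932×1.8 − 0.95×0.33 = 7.51 V > V_CE(sat), so the active-region assumption holds.

active; I_C ≈ 0.93 mA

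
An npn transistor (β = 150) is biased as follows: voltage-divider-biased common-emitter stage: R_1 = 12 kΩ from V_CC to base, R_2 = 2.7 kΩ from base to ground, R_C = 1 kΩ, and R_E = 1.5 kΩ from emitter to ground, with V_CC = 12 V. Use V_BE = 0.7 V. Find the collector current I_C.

I_C ≈ 0.99 mA

Thevenize the base divider: V_Th = V_CC·R_2/(R_1+R_2) = 12×2.7/14.7 = 2.2 V, R_Th = R_1‖R_2 = 2.2 kΩ.
Base-emitter loop: V_Th = I_B·R_Th + V_BE + (β+1)I_B·R_E, so I_B = (2.2 − 0.7) / (2.2 + 151×1.5) = 0.00658 mA.
I_C = β·I_B = 150×0.00658 = 0.986 mA, and I_E = (β+1)I_B = 0.993 mA.
V_CE = V_CC − I_C·R_C − I_E·R_E = 12 − 0.986×1 − 0.993×1.5 = 9.52 V.
V_CE = 9.52 V > 0.2 V confirms active-region operation.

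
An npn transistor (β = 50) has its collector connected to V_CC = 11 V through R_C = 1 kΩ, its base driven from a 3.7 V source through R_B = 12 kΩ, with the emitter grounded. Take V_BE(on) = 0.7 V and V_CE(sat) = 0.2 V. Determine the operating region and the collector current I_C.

Assume active: I_B = (3.7 − 0.7)/12 = 0.25 mA, giving I_C = β·I_B = 12.5 mA.
But then V_CE = 11 − 12.5×1 = -1.5 V < V_CE(sat) = 0.2 V — impossible in the active region.
So the transistor is saturated. With V_CE = 0.2 V, I_C = (V_CC − 0.2)/R_C = 10.8/1 = 10.8 mA.
Check: β·I_B = 12.5 mA > I_C = 10.8 mA, confirming saturation.

saturation; I_C ≈ 11 mA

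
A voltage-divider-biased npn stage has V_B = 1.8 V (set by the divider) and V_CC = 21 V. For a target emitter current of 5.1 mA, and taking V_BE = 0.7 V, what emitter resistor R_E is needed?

V_E = V_B − V_BE = 1.8 − 0.7 = 1.1 V.
R_E = V_E / I_E = 1.1 / 5.1 = 0.216 kΩ.

R_E ≈ 0.22 kΩ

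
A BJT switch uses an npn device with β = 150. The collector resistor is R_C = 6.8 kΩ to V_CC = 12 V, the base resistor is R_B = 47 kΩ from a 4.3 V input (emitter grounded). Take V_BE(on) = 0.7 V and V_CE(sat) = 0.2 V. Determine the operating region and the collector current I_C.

saturation; I_C ≈ 1.7 mA

Assume active: I_B = (4.3 − 0.7)/47 = 0.0766 mA, giving I_C = β·I_B = 11.5 mA.
But then V_CE = 12 − 11.5×6.8 = -66.1 V < V_CE(sat) = 0.2 V — impossible in the active region.
So the transistor is saturated. With V_CE = 0.2 V, I_C = (V_CC − 0.2)/R_C = 11.8/6.8 = 1.74 mA.
Check: β·I_B = 11.5 mA > I_C = 1.74 mA, confirming saturation.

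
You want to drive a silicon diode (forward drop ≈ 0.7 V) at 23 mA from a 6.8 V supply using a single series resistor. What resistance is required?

R ≈ 0.27 kΩ

The resistor drops V_S − V_D = 6.8 − 0.7 = 6.1 V at 23 mA.
R = 6.1 V / 23 mA = 0.265 kΩ.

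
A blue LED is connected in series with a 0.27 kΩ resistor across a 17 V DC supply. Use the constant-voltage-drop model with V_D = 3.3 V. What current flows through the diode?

KVL around the loop: 17 = V_D + I·R = 3.3 + I × 0.27 kΩ.
So I = (17 − 3.3) / 0.27 kΩ = 13.7 / 0.27 = 50.7 mA.

I ≈ 51 mA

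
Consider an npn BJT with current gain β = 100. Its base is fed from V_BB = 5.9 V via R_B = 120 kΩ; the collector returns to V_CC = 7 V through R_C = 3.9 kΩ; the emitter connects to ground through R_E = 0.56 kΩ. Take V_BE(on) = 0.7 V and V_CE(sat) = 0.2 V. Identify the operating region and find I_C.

saturation; I_C ≈ 1.5 mA

Assume active: I_B = (5.9 − 0.7)/(120 + 101×0.56) = 0.0295 mA, I_C = β·I_B = 2.95 mA.
Then V_CE = 7 − 2.95×3.9 − 2.97×0.56 = -6.15 V < 0.2 V — the active assumption fails.
Re-solve with V_CE = 0.2 V. KCL at the emitter: V_E/R_E = (V_BB−0.7−V_E)/R_B + (V_CC−0.2−V_E)/R_C, giving V_E = 0.871 V.
I_C = (V_CC − 0.2 − V_E)/R_C = (6.8 − 0.871)/3.9 = 1.52 mA.
Check: I_B = (5.2 − 0.871)/120 = 0.0361 mA, and β·I_B = 3.61 mA > I_C, confirming saturation.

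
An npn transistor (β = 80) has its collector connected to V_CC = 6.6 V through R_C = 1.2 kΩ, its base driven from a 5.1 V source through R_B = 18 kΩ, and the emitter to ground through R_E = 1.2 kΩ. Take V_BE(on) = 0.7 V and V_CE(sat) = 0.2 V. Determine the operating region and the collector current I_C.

Assume active: I_B = (5.1 − 0.7)/(18 + 81×1.2) = 0.0382 mA, I_C = β·I_B = 3.06 mA.
Then V_CE = 6.6 − 3.06×1.2 − 3.09×1.2 = -0.779 V < 0.2 V — the active assumption fails.
Re-solve with V_CE = 0.2 V. KCL at the emitter: V_E/R_E = (V_BB−0.7−V_E)/R_B + (V_CC−0.2−V_E)/R_C, giving V_E = 3.24 V.
I_C = (V_CC − 0.2 − V_E)/R_C = (6.4 − 3.24)/1.2 = 2.63 mA.
Check: I_B = (4.4 − 3.24)/18 = 0.0645 mA, and β·I_B = 5.16 mA > I_C, confirming saturation.

saturation; I_C ≈ 2.6 mA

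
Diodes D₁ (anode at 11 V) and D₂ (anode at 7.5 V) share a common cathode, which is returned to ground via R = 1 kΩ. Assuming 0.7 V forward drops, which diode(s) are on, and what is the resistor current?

Assume both conduct. Then node N would need to be at both 11−0.7 = 10.3 V and 7.5−0.7 = 6.8 V, which is impossible.
Assume only D₁ conducts: V_N = 11 − 0.7 = 10.3 V, so I_R = 10.3/1 = 10.3 mA.
Check D₂: its anode-to-cathode voltage is 7.5 − 10.3 = -2.8 V < 0.7 V, so it is off. The assumption is consistent.

Only D₁ conducts; I_R ≈ 10 mA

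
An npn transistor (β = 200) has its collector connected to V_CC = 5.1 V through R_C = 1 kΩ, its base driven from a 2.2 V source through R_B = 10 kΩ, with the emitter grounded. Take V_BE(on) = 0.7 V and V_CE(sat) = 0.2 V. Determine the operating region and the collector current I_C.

Assume active: I_B = (2.2 − 0.7)/10 = 0.15 mA, giving I_C = β·I_B = 30 mA.
But then V_CE = 5.1 − 30×1 = -24.9 V < V_CE(sat) = 0.2 V — impossible in the active region.
So the transistor is saturated. With V_CE = 0.2 V, I_C = (V_CC − 0.2)/R_C = 4.9/1 = 4.9 mA.
Check: β·I_B = 30 mA > I_C = 4.9 mA, confirming saturation.

saturation; I_C ≈ 4.9 mA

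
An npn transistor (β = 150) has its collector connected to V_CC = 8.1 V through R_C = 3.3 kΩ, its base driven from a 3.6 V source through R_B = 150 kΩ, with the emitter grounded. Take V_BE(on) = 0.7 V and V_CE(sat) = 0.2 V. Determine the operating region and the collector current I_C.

Assume active: I_B = (3.6 − 0.7)/150 = 0.0193 mA, giving I_C = β·I_B = 2.9 mA.
But then V_CE = 8.1 − 2.9×3.3 = -1.47 V < V_CE(sat) = 0.2 V — impossible in the active region.
So the transistor is saturated. With V_CE = 0.2 V, I_C = (V_CC − 0.2)/R_C = 7.9/3.3 = 2.39 mA.
Check: β·I_B = 2.9 mA > I_C = 2.39 mA, confirming saturation.

saturation; I_C ≈ 2.4 mA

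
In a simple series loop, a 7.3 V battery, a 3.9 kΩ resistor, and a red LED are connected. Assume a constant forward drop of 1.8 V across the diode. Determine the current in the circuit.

I ≈ 1.4 mA

KVL around the loop: 7.3 = V_D + I·R = 1.8 + I × 3.9 kΩ.
So I = (7.3 − 1.8) / 3.9 kΩ = 5.5 / 3.9 = 1.41 mA.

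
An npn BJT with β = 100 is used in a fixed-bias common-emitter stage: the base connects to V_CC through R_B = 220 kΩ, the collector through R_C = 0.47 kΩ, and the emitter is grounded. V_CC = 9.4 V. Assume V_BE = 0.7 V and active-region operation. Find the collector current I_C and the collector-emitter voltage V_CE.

I_C ≈ 4 mA, V_CE ≈ 7.5 V

Base loop: V_CC = I_B·R_B + V_BE, so I_B = (9.4 − 0.7)/220 kΩ = 0.0395 mA.
In the active region I_C = β·I_B = 100 × 0.0395 = 3.95 mA.
Collector loop: V_CE = V_CC − I_C·R_C = 9.4 − 3.95×0.47 = 7.54 V.
Since V_CE = 7.54 V > V_CE(sat) ≈ 0.2 V, the transistor is in the active region as assumed.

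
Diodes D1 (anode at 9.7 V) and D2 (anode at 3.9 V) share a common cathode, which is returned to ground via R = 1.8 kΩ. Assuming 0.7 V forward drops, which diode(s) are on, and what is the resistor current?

Only D1 conducts; I_R ≈ 5 mA

Assume both conduct. Then node N would need to be at both 9.7−0.7 = 9 V and 3.9−0.7 = 3.2 V, which is impossible.
Assume only D1 conducts: V_N = 9.7 − 0.7 = 9 V, so I_R = 9/1.8 = 5 mA.
Check D2: its anode-to-cathode voltage is 3.9 − 9 = -5.1 V < 0.7 V, so it is off. The assumption is consistent.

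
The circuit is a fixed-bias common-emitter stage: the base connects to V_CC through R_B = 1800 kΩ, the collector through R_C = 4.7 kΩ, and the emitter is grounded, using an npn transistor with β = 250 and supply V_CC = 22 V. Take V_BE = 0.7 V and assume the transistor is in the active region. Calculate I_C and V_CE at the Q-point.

I_C ≈ 3 mA, V_CE ≈ 8.1 V

Base loop: V_CC = I_B·R_B + V_BE, so I_B = (22 − 0.7)/1800 kΩ = 0.0118 mA.
In the active region I_C = β·I_B = 250 × 0.0118 = 2.96 mA.
Collector loop: V_CE = V_CC − I_C·R_C = 22 − 2.96×4.7 = 8.1 V.
Since V_CE = 8.1 V > V_CE(sat) ≈ 0.2 V, the transistor is in the active region as assumed.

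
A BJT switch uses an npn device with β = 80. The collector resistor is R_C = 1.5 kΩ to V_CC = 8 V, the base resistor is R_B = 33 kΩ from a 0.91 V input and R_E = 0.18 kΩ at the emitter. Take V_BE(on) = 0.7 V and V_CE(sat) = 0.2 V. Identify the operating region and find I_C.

Assume active. Base-emitter loop: I_B = (V_BB − V_BE)/(R_B + (β+1)R_E) = (0.91 − 0.7)/(33 + 81×0.18) = 0.00441 mA.
I_C = β·I_B = 80×0.00441 = 0.353 mA.
V_CE = V_CC − I_C·R_C − I_E·R_E = 8 − 0.353×1.5 − 0.358×0.18 = 7.41 V > V_CE(sat), so the active-region assumption holds.

active; I_C ≈ 0.35 mA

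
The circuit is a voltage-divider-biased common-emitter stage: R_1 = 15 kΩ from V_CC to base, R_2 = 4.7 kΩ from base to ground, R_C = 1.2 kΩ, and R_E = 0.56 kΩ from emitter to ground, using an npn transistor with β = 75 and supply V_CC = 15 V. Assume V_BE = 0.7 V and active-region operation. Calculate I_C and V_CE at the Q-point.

I_C ≈ 4.7 mA, V_CE ≈ 6.7 V

Thevenize the base divider: V_Th = V_CC·R_2/(R_1+R_2) = 15×4.7/19.7 = 3.58 V, R_Th = R_1‖R_2 = 3.58 kΩ.
Base-emitter loop: V_Th = I_B·R_Th + V_BE + (β+1)I_B·R_E, so I_B = (3.58 − 0.7) / (3.58 + 76×0.56) = 0.0624 mA.
I_C = β·I_B = 75×0.0624 = 4.68 mA, and I_E = (β+1)I_B = 4.74 mA.
V_CE = V_CC − I_C·R_C − I_E·R_E = 15 − 4.68×1.2 − 4.74×0.56 = 6.73 V.
V_CE = 6.73 V > 0.2 V confirms active-region operation.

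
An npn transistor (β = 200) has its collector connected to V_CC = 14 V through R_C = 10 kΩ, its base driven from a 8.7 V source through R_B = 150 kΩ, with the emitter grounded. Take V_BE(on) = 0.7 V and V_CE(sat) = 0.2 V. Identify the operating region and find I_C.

Assume active: I_B = (8.7 − 0.7)/150 = 0.0533 mA, giving I_C = β·I_B = 10.7 mA.
But then V_CE = 14 − 10.7×10 = -92.7 V < V_CE(sat) = 0.2 V — impossible in the active region.
So the transistor is saturated. With V_CE = 0.2 V, I_C = (V_CC − 0.2)/R_C = 13.8/10 = 1.38 mA.
Check: β·I_B = 10.7 mA > I_C = 1.38 mA, confirming saturation.

saturation; I_C ≈ 1.4 mA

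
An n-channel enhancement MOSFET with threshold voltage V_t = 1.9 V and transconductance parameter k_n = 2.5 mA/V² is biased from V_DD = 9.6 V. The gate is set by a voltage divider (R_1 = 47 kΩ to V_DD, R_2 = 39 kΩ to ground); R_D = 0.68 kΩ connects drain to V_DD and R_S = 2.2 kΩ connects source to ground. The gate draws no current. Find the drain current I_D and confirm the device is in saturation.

I_D ≈ 0.76 mA

V_G = V_DD·R_2/(R_1+R_2) = 9.6×39/86 = 4.35 V.
Assume saturation: I_D = (k_n/2)(V_GS − V_t)² with V_GS = V_G − I_D·R_S = 4.35 − 2.2·I_D.
Substituting gives 6.05·I_D² − 14.5·I_D + 7.52 = 0, with roots I_D = 0.761 or 1.64 mA.
The root I_D = 1.64 mA gives V_GS = 0.756 V ≤ V_t, so take I_D = 0.761 mA.
Then V_GS = 2.68 V and V_DS = V_DD − I_D(R_D+R_S) = 9.6 − 0.761×2.88 = 7.41 V.
Saturation requires V_DS ≥ V_GS − V_t = 0.78 V; 7.41 ≥ 0.78 ✓.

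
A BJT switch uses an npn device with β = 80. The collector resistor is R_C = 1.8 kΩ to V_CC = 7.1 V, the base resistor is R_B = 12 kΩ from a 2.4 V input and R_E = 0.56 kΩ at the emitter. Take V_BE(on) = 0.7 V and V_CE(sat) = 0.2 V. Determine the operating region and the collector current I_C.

active; I_C ≈ 2.4 mA

Assume active. Base-emitter loop: I_B = (V_BB − V_BE)/(R_B + (β+1)R_E) = (2.4 − 0.7)/(12 + 81×0.56) = 0.0296 mA.
I_C = β·I_B = 80×0.0296 = 2.37 mA.
V_CE = V_CC − I_C·R_C − I_E·R_E = 7.1 − 2.37×1.8 − 2.4×0.56 = 1.49 V > V_CE(sat), so the active-region assumption holds.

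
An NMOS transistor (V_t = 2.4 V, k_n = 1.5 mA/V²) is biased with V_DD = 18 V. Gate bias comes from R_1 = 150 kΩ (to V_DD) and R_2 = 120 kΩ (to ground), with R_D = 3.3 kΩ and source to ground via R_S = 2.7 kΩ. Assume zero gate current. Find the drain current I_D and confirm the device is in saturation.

V_G = V_DD·R_2/(R_1+R_2) = 18×120/270 = 8 V.
Assume saturation: I_D = (k_n/2)(V_GS − V_t)² with V_GS = V_G − I_D·R_S = 8 − 2.7·I_D.
Substituting gives 5.47·I_D² − 23.7·I_D + 23.5 = 0, with roots I_D = 1.54 or 2.79 mA.
The root I_D = 2.79 mA gives V_GS = 0.472 V ≤ V_t, so take I_D = 1.54 mA.
Then V_GS = 3.83 V and V_DS = V_DD − I_D(R_D+R_S) = 18 − 1.54×6 = 8.74 V.
Saturation requires V_DS ≥ V_GS − V_t = 1.43 V; 8.74 ≥ 1.43 ✓.

I_D ≈ 1.5 mA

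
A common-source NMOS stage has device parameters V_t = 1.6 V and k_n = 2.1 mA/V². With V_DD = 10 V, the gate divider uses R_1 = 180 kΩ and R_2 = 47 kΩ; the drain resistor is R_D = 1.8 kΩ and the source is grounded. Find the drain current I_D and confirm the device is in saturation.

I_D ≈ 0.23 mA

V_G = V_DD·R_2/(R_1+R_2) = 10×47/227 = 2.07 V. With the source grounded, V_GS = V_G = 2.07 V.
Assume saturation: I_D = (k_n/2)(V_GS − V_t)² = (2.1/2)×(2.07 − 1.6)² = 1.05×0.47² = 0.232 mA.
V_DS = V_DD − I_D·R_D = 10 − 0.232×1.8 = 9.58 V.
Saturation requires V_DS ≥ V_GS − V_t = 0.47 V; 9.58 ≥ 0.47 ✓.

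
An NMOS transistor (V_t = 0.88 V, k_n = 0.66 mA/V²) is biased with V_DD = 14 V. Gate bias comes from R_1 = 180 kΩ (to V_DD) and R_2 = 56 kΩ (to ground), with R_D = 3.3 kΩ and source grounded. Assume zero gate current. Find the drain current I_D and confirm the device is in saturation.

V_G = V_DD·R_2/(R_1+R_2) = 14×56/236 = 3.32 V. With the source grounded, V_GS = V_G = 3.32 V.
Assume saturation: I_D = (k_n/2)(V_GS − V_t)² = (0.66/2)×(3.32 − 0.88)² = 0.33×2.44² = 1.97 mA.
V_DS = V_DD − I_D·R_D = 14 − 1.97×3.3 = 7.51 V.
Saturation requires V_DS ≥ V_GS − V_t = 2.44 V; 7.51 ≥ 2.44 ✓.

I_D ≈ 2 mA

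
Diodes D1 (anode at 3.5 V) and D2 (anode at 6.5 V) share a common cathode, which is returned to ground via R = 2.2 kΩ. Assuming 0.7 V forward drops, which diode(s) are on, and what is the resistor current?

Only D2 conducts; I_R ≈ 2.6 mA

Assume both conduct. Then node N would need to be at both 3.5−0.7 = 2.8 V and 6.5−0.7 = 5.8 V, which is impossible.
Assume only D2 conducts: V_N = 6.5 − 0.7 = 5.8 V, so I_R = 5.8/2.2 = 2.64 mA.
Check D1: its anode-to-cathode voltage is 3.5 − 5.8 = -2.3 V < 0.7 V, so it is off. The assumption is consistent.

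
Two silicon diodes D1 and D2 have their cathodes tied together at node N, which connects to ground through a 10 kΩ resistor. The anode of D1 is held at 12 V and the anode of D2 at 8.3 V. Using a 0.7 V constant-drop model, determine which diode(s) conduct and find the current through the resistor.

Assume both conduct. Then node N would need to be at both 12−0.7 = 11.3 V and 8.3−0.7 = 7.6 V, which is impossible.
Assume only D1 conducts: V_N = 12 − 0.7 = 11.3 V, so I_R = 11.3/10 = 1.13 mA.
Check D2: its anode-to-cathode voltage is 8.3 − 11.3 = -3 V < 0.7 V, so it is off. The assumption is consistent.

Only D1 conducts; I_R ≈ 1.1 mA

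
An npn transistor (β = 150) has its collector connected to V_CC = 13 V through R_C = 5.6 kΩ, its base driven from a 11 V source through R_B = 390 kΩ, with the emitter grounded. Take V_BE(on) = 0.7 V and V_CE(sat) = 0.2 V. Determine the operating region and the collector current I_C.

saturation; I_C ≈ 2.3 mA

Assume active: I_B = (11 − 0.7)/390 = 0.0264 mA, giving I_C = β·I_B = 3.96 mA.
But then V_CE = 13 − 3.96×5.6 = -9.18 V < V_CE(sat) = 0.2 V — impossible in the active region.
So the transistor is saturated. With V_CE = 0.2 V, I_C = (V_CC − 0.2)/R_C = 12.8/5.6 = 2.29 mA.
Check: β·I_B = 3.96 mA > I_C = 2.29 mA, confirming saturation.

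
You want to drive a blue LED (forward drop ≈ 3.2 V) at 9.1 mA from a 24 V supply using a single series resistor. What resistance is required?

The resistor drops V_S − V_D = 24 − 3.2 = 20.8 V at 9.1 mA.
R = 20.8 V / 9.1 mA = 2.29 kΩ.

R ≈ 2.3 kΩ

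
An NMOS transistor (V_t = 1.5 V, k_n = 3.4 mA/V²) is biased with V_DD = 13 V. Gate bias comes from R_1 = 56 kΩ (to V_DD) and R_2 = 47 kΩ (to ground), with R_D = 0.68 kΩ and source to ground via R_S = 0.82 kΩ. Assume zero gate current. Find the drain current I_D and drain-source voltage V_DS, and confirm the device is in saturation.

V_G = V_DD·R_2/(R_1+R_2) = 13×47/103 = 5.93 V.
Assume saturation: I_D = (k_n/2)(V_GS − V_t)² with V_GS = V_G − I_D·R_S = 5.93 − 0.82·I_D.
Substituting gives 1.14·I_D² − 13.4·I_D + 33.4 = 0, with roots I_D = 3.62 or 8.06 mA.
The root I_D = 8.06 mA gives V_GS = -0.677 V ≤ V_t, so take I_D = 3.62 mA.
Then V_GS = 2.96 V and V_DS = V_DD − I_D(R_D+R_S) = 13 − 3.62×1.5 = 7.56 V.
Saturation requires V_DS ≥ V_GS − V_t = 1.46 V; 7.56 ≥ 1.46 ✓.

I_D ≈ 3.6 mA, V_DS ≈ 7.6 V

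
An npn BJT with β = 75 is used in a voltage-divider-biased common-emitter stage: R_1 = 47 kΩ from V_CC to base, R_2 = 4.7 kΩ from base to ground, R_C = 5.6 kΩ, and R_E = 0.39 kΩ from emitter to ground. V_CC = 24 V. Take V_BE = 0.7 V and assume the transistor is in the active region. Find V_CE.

Thevenize the base divider: V_Th = V_CC·R_2/(R_1+R_2) = 24×4.7/51.7 = 2.18 V, R_Th = R_1‖R_2 = 4.27 kΩ.
Base-emitter loop: V_Th = I_B·R_Th + V_BE + (β+1)I_B·R_E, so I_B = (2.18 − 0.7) / (4.27 + 76×0.39) = 0.0437 mA.
I_C = β·I_B = 75×0.0437 = 3.28 mA, and I_E = (β+1)I_B = 3.32 mA.
V_CE = V_CC − I_C·R_C − I_E·R_E = 24 − 3.28×5.6 − 3.32×0.39 = 4.35 V.
V_CE = 4.35 V > 0.2 V confirms active-region operation.

V_CE ≈ 4.4 V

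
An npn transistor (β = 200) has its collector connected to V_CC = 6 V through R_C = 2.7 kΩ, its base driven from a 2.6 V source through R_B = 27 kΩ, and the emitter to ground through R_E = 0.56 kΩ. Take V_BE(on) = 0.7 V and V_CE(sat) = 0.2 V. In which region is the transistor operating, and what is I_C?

Assume active: I_B = (2.6 − 0.7)/(27 + 201×0.56) = 0.0136 mA, I_C = β·I_B = 2.72 mA.
Then V_CE = 6 − 2.72×2.7 − 2.74×0.56 = -2.88 V < 0.2 V — the active assumption fails.
Re-solve with V_CE = 0.2 V. KCL at the emitter: V_E/R_E = (V_BB−0.7−V_E)/R_B + (V_CC−0.2−V_E)/R_C, giving V_E = 1.01 V.
I_C = (V_CC − 0.2 − V_E)/R_C = (5.8 − 1.01)/2.7 = 1.77 mA.
Check: I_B = (1.9 − 1.01)/27 = 0.0329 mA, and β·I_B = 6.58 mA > I_C, confirming saturation.

saturation; I_C ≈ 1.8 mA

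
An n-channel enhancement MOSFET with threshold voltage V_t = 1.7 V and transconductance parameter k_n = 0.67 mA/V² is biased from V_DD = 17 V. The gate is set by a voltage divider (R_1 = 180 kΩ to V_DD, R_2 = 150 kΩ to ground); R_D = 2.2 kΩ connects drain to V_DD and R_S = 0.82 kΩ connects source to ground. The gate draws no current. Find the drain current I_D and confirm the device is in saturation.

V_G = V_DD·R_2/(R_1+R_2) = 17×150/330 = 7.73 V.
Assume saturation: I_D = (k_n/2)(V_GS − V_t)² with V_GS = V_G − I_D·R_S = 7.73 − 0.82·I_D.
Substituting gives 0.225·I_D² − 4.31·I_D + 12.2 = 0, with roots I_D = 3.44 or 15.7 mA.
The root I_D = 15.7 mA gives V_GS = -5.15 V ≤ V_t, so take I_D = 3.44 mA.
Then V_GS = 4.91 V and V_DS = V_DD − I_D(R_D+R_S) = 17 − 3.44×3.02 = 6.61 V.
Saturation requires V_DS ≥ V_GS − V_t = 3.21 V; 6.61 ≥ 3.21 ✓.

I_D ≈ 3.4 mA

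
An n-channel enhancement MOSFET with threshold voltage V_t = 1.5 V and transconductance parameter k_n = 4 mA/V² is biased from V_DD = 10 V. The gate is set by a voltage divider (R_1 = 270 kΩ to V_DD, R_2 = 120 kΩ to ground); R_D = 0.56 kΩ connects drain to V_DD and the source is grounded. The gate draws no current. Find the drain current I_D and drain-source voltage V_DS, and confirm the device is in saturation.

I_D ≈ 5 mA, V_DS ≈ 7.2 V

V_G = V_DD·R_2/(R_1+R_2) = 10×120/390 = 3.08 V. With the source grounded, V_GS = V_G = 3.08 V.
Assume saturation: I_D = (k_n/2)(V_GS − V_t)² = (4/2)×(3.08 − 1.5)² = 2×1.58² = 4.97 mA.
V_DS = V_DD − I_D·R_D = 10 − 4.97×0.56 = 7.21 V.
Saturation requires V_DS ≥ V_GS − V_t = 1.58 V; 7.21 ≥ 1.58 ✓.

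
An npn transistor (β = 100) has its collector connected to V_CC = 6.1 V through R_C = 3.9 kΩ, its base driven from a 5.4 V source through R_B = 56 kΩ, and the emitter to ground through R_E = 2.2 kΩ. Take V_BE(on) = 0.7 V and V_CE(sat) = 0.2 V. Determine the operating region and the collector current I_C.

Assume active: I_B = (5.4 − 0.7)/(56 + 101×2.2) = 0.0169 mA, I_C = β·I_B = 1.69 mA.
Then V_CE = 6.1 − 1.69×3.9 − 1.71×2.2 = -4.24 V < 0.2 V — the active assumption fails.
Re-solve with V_CE = 0.2 V. KCL at the emitter: V_E/R_E = (V_BB−0.7−V_E)/R_B + (V_CC−0.2−V_E)/R_C, giving V_E = 2.19 V.
I_C = (V_CC − 0.2 − V_E)/R_C = (5.9 − 2.19)/3.9 = 0.951 mA.
Check: I_B = (4.7 − 2.19)/56 = 0.0448 mA, and β·I_B = 4.48 mA > I_C, confirming saturation.

saturation; I_C ≈ 0.95 mA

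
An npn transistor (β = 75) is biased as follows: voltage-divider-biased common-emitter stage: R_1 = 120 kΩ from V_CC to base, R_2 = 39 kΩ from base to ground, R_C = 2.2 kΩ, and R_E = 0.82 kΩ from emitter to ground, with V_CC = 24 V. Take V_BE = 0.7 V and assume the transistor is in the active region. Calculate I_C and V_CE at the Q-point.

Thevenize the base divider: V_Th = V_CC·R_2/(R_1+R_2) = 24×39/159 = 5.89 V, R_Th = R_1‖R_2 = 29.4 kΩ.
Base-emitter loop: V_Th = I_B·R_Th + V_BE + (β+1)I_B·R_E, so I_B = (5.89 − 0.7) / (29.4 + 76×0.82) = 0.0565 mA.
I_C = β·I_B = 75×0.0565 = 4.24 mA, and I_E = (β+1)I_B = 4.3 mA.
V_CE = V_CC − I_C·R_C − I_E·R_E = 24 − 4.24×2.2 − 4.3×0.82 = 11.1 V.
V_CE = 11.1 V > 0.2 V confirms active-region operation.

I_C ≈ 4.2 mA, V_CE ≈ 11 V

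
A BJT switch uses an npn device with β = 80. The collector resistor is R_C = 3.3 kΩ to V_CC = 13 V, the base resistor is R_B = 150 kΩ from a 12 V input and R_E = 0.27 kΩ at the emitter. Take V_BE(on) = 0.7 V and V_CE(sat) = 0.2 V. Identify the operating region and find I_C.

Assume active: I_B = (12 − 0.7)/(150 + 81×0.27) = 0.0657 mA, I_C = β·I_B = 5.26 mA.
Then V_CE = 13 − 5.26×3.3 − 5.33×0.27 = -5.8 V < 0.2 V — the active assumption fails.
Re-solve with V_CE = 0.2 V. KCL at the emitter: V_E/R_E = (V_BB−0.7−V_E)/R_B + (V_CC−0.2−V_E)/R_C, giving V_E = 0.985 V.
I_C = (V_CC − 0.2 − V_E)/R_C = (12.8 − 0.985)/3.3 = 3.58 mA.
Check: I_B = (11.3 − 0.985)/150 = 0.0688 mA, and β·I_B = 5.5 mA > I_C, confirming saturation.

saturation; I_C ≈ 3.6 mA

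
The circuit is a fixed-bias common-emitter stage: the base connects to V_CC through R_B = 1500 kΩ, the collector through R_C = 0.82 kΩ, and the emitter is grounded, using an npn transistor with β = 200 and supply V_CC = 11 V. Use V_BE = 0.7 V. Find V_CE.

V_CE ≈ 9.9 V

Base loop: V_CC = I_B·R_B + V_BE, so I_B = (11 − 0.7)/1500 kΩ = 0.00687 mA.
In the active region I_C = β·I_B = 200 × 0.00687 = 1.37 mA.
Collector loop: V_CE = V_CC − I_C·R_C = 11 − 1.37×0.82 = 9.87 V.
Since V_CE = 9.87 V > V_CE(sat) ≈ 0.2 V, the transistor is in the active region as assumed.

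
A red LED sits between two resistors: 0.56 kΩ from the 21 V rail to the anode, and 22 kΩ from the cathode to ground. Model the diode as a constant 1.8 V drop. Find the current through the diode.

I ≈ 0.85 mA

The two resistors are in series with the diode, so KVL gives 21 = I·0.56 + 1.8 + I·22.
I = (21 − 1.8) / (0.56 + 22) kΩ = 19.2 / 22.6 = 0.851 mA.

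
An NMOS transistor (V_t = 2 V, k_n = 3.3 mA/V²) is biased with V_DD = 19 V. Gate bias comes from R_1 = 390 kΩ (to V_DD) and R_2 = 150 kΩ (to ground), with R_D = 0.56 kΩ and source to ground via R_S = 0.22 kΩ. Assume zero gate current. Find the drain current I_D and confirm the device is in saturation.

V_G = V_DD·R_2/(R_1+R_2) = 19×150/540 = 5.28 V.
Assume saturation: I_D = (k_n/2)(V_GS − V_t)² with V_GS = V_G − I_D·R_S = 5.28 − 0.22·I_D.
Substituting gives 0.0799·I_D² − 3.38·I_D + 17.7 = 0, with roots I_D = 6.13 or 36.2 mA.
The root I_D = 36.2 mA gives V_GS = -2.68 V ≤ V_t, so take I_D = 6.13 mA.
Then V_GS = 3.93 V and V_DS = V_DD − I_D(R_D+R_S) = 19 − 6.13×0.78 = 14.2 V.
Saturation requires V_DS ≥ V_GS − V_t = 1.93 V; 14.2 ≥ 1.93 ✓.

I_D ≈ 6.1 mA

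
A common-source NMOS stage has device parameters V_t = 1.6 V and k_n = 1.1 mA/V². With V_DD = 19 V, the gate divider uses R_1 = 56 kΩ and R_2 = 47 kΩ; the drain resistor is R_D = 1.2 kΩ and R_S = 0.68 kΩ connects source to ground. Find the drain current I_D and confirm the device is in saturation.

V_G = V_DD·R_2/(R_1+R_2) = 19×47/103 = 8.67 V.
Assume saturation: I_D = (k_n/2)(V_GS − V_t)² with V_GS = V_G − I_D·R_S = 8.67 − 0.68·I_D.
Substituting gives 0.254·I_D² − 6.29·I_D + 27.5 = 0, with roots I_D = 5.67 or 19.1 mA.
The root I_D = 19.1 mA gives V_GS = -4.29 V ≤ V_t, so take I_D = 5.67 mA.
Then V_GS = 4.81 V and V_DS = V_DD − I_D(R_D+R_S) = 19 − 5.67×1.88 = 8.33 V.
Saturation requires V_DS ≥ V_GS − V_t = 3.21 V; 8.33 ≥ 3.21 ✓.

I_D ≈ 5.7 mA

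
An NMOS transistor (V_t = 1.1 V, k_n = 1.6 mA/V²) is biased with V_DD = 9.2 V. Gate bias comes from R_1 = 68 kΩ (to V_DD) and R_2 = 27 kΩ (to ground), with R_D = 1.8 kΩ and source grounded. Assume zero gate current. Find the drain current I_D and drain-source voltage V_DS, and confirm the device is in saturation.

V_G = V_DD·R_2/(R_1+R_2) = 9.2×27/95 = 2.61 V. With the source grounded, V_GS = V_G = 2.61 V.
Assume saturation: I_D = (k_n/2)(V_GS − V_t)² = (1.6/2)×(2.61 − 1.1)² = 0.8×1.51² = 1.84 mA.
V_DS = V_DD − I_D·R_D = 9.2 − 1.84×1.8 = 5.9 V.
Saturation requires V_DS ≥ V_GS − V_t = 1.51 V; 5.9 ≥ 1.51 ✓.

I_D ≈ 1.8 mA, V_DS ≈ 5.9 V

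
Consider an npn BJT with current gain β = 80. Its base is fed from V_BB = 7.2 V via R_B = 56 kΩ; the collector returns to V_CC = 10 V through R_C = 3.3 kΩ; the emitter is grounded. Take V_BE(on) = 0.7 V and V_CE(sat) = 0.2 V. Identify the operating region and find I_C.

saturation; I_C ≈ 3 mA

Assume active: I_B = (7.2 − 0.7)/56 = 0.116 mA, giving I_C = β·I_B = 9.29 mA.
But then V_CE = 10 − 9.29×3.3 = -20.6 V < V_CE(sat) = 0.2 V — impossible in the active region.
So the transistor is saturated. With V_CE = 0.2 V, I_C = (V_CC − 0.2)/R_C = 9.8/3.3 = 2.97 mA.
Check: β·I_B = 9.29 mA > I_C = 2.97 mA, confirming saturation.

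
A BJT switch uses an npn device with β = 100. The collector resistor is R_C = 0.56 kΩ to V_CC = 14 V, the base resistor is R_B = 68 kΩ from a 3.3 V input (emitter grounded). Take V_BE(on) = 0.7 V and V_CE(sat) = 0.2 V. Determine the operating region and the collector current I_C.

active; I_C ≈ 3.8 mA

Assume active. Base-emitter loop: I_B = (V_BB − V_BE)/R_B = (3.3 − 0.7)/68 = 0.0382 mA.
I_C = β·I_B = 100×0.0382 = 3.82 mA.
V_CE = V_CC − I_C·R_C = 14 − 3.82×0.56 = 11.9 V > V_CE(sat), so the active-region assumption holds.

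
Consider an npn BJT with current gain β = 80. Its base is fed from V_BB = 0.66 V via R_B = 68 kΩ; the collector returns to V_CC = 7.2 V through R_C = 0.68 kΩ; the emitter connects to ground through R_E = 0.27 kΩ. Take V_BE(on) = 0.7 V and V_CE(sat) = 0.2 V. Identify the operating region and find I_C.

cutoff; I_C ≈ 0

V_BB = 0.66 V ≤ V_BE(on) = 0.7 V, so the base-emitter junction is not forward biased.
The transistor is in cutoff: I_B = I_C = 0.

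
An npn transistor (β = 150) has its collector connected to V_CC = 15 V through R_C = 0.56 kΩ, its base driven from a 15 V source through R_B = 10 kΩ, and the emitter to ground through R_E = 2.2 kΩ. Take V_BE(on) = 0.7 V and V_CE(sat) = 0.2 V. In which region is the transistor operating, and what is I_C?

saturation; I_C ≈ 5.2 mA

Assume active: I_B = (15 − 0.7)/(10 + 151×2.2) = 0.0418 mA, I_C = β·I_B = 6.27 mA.
Then V_CE = 15 − 6.27×0.56 − 6.31×2.2 = -2.39 V < 0.2 V — the active assumption fails.
Re-solve with V_CE = 0.2 V. KCL at the emitter: V_E/R_E = (V_BB−0.7−V_E)/R_B + (V_CC−0.2−V_E)/R_C, giving V_E = 11.9 V.
I_C = (V_CC − 0.2 − V_E)/R_C = (14.8 − 11.9)/0.56 = 5.17 mA.
Check: I_B = (14.3 − 11.9)/10 = 0.24 mA, and β·I_B = 35.9 mA > I_C, confirming saturation.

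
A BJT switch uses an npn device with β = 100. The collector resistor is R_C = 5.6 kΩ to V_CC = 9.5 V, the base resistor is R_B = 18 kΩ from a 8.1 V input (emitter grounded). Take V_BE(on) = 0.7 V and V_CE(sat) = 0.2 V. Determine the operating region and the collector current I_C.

saturation; I_C ≈ 1.7 mA

Assume active: I_B = (8.1 − 0.7)/18 = 0.411 mA, giving I_C = β·I_B = 41.1 mA.
But then V_CE = 9.5 − 41.1×5.6 = -221 V < V_CE(sat) = 0.2 V — impossible in the active region.
So the transistor is saturated. With V_CE = 0.2 V, I_C = (V_CC − 0.2)/R_C = 9.3/5.6 = 1.66 mA.
Check: β·I_B = 41.1 mA > I_C = 1.66 mA, confirming saturation.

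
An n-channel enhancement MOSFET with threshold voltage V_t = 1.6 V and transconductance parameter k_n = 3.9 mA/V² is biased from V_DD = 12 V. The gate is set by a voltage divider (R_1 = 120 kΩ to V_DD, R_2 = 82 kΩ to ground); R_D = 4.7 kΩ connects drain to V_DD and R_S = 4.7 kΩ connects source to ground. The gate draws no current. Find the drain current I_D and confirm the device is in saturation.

I_D ≈ 0.58 mA

V_G = V_DD·R_2/(R_1+R_2) = 12×82/202 = 4.87 V.
Assume saturation: I_D = (k_n/2)(V_GS − V_t)² with V_GS = V_G − I_D·R_S = 4.87 − 4.7·I_D.
Substituting gives 43.1·I_D² − 61·I_D + 20.9 = 0, with roots I_D = 0.58 or 0.835 mA.
The root I_D = 0.835 mA gives V_GS = 0.946 V ≤ V_t, so take I_D = 0.58 mA.
Then V_GS = 2.15 V and V_DS = V_DD − I_D(R_D+R_S) = 12 − 0.58×9.4 = 6.55 V.
Saturation requires V_DS ≥ V_GS − V_t = 0.545 V; 6.55 ≥ 0.545 ✓.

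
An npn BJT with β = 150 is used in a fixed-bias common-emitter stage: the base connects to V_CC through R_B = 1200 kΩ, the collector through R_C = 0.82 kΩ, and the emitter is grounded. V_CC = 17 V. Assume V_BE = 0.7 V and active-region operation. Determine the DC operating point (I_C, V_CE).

Base loop: V_CC = I_B·R_B + V_BE, so I_B = (17 − 0.7)/1200 kΩ = 0.0136 mA.
In the active region I_C = β·I_B = 150 × 0.0136 = 2.04 mA.
Collector loop: V_CE = V_CC − I_C·R_C = 17 − 2.04×0.82 = 15.3 V.
Since V_CE = 15.3 V > V_CE(sat) ≈ 0.2 V, the transistor is in the active region as assumed.

I_C ≈ 2 mA, V_CE ≈ 15 V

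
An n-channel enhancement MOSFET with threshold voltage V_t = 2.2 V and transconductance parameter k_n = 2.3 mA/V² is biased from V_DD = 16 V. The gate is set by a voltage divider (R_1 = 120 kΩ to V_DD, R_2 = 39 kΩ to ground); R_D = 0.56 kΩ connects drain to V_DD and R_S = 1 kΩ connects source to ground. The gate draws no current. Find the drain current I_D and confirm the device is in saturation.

V_G = V_DD·R_2/(R_1+R_2) = 16×39/159 = 3.92 V.
Assume saturation: I_D = (k_n/2)(V_GS − V_t)² with V_GS = V_G − I_D·R_S = 3.92 − 1·I_D.
Substituting gives 1.15·I_D² − 4.97·I_D + 3.42 = 0, with roots I_D = 0.86 or 3.46 mA.
The root I_D = 3.46 mA gives V_GS = 0.466 V ≤ V_t, so take I_D = 0.86 mA.
Then V_GS = 3.06 V and V_DS = V_DD − I_D(R_D+R_S) = 16 − 0.86×1.56 = 14.7 V.
Saturation requires V_DS ≥ V_GS − V_t = 0.865 V; 14.7 ≥ 0.865 ✓.

I_D ≈ 0.86 mA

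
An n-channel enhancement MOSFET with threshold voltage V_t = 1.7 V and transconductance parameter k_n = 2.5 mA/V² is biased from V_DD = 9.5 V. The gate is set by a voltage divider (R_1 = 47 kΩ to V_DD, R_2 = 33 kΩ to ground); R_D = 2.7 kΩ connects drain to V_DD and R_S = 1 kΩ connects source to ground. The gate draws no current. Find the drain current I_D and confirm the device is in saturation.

V_G = V_DD·R_2/(R_1+R_2) = 9.5×33/80 = 3.92 V.
Assume saturation: I_D = (k_n/2)(V_GS − V_t)² with V_GS = V_G − I_D·R_S = 3.92 − 1·I_D.
Substituting gives 1.25·I_D² − 6.55·I_D + 6.15 = 0, with roots I_D = 1.23 or 4.01 mA.
The root I_D = 4.01 mA gives V_GS = -0.091 V ≤ V_t, so take I_D = 1.23 mA.
Then V_GS = 2.69 V and V_DS = V_DD − I_D(R_D+R_S) = 9.5 − 1.23×3.7 = 4.96 V.
Saturation requires V_DS ≥ V_GS − V_t = 0.991 V; 4.96 ≥ 0.991 ✓.

I_D ≈ 1.2 mA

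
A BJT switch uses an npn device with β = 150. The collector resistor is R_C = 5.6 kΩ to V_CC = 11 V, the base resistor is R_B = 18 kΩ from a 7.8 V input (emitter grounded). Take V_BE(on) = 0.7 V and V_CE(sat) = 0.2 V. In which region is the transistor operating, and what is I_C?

saturation; I_C ≈ 1.9 mA

Assume active: I_B = (7.8 − 0.7)/18 = 0.394 mA, giving I_C = β·I_B = 59.2 mA.
But then V_CE = 11 − 59.2×5.6 = -320 V < V_CE(sat) = 0.2 V — impossible in the active region.
So the transistor is saturated. With V_CE = 0.2 V, I_C = (V_CC − 0.2)/R_C = 10.8/5.6 = 1.93 mA.
Check: β·I_B = 59.2 mA > I_C = 1.93 mA, confirming saturation.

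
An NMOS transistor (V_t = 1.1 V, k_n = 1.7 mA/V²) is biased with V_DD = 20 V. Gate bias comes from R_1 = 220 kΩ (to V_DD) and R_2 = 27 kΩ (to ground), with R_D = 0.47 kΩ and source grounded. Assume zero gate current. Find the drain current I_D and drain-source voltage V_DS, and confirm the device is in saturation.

I_D ≈ 1 mA, V_DS ≈ 20 V

V_G = V_DD·R_2/(R_1+R_2) = 20×27/247 = 2.19 V. With the source grounded, V_GS = V_G = 2.19 V.
Assume saturation: I_D = (k_n/2)(V_GS − V_t)² = (1.7/2)×(2.19 − 1.1)² = 0.85×1.09² = 1 mA.
V_DS = V_DD − I_D·R_D = 20 − 1×0.47 = 19.5 V.
Saturation requires V_DS ≥ V_GS − V_t = 1.09 V; 19.5 ≥ 1.09 ✓.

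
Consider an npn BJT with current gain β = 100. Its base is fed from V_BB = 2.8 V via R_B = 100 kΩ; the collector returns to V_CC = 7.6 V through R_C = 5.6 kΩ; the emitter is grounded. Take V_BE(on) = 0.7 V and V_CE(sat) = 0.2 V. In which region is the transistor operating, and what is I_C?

saturation; I_C ≈ 1.3 mA

Assume active: I_B = (2.8 − 0.7)/100 = 0.021 mA, giving I_C = β·I_B = 2.1 mA.
But then V_CE = 7.6 − 2.1×5.6 = -4.16 V < V_CE(sat) = 0.2 V — impossible in the active region.
So the transistor is saturated. With V_CE = 0.2 V, I_C = (V_CC − 0.2)/R_C = 7.4/5.6 = 1.32 mA.
Check: β·I_B = 2.1 mA > I_C = 1.32 mA, confirming saturation.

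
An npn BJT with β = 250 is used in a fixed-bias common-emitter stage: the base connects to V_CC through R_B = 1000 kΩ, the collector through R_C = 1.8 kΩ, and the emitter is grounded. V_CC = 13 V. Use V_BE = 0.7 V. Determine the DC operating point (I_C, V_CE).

I_C ≈ 3.1 mA, V_CE ≈ 7.5 V

Base loop: V_CC = I_B·R_B + V_BE, so I_B = (13 − 0.7)/1000 kΩ = 0.0123 mA.
In the active region I_C = β·I_B = 250 × 0.0123 = 3.08 mA.
Collector loop: V_CE = V_CC − I_C·R_C = 13 − 3.08×1.8 = 7.46 V.
Since V_CE = 7.46 V > V_CE(sat) ≈ 0.2 V, the transistor is in the active region as assumed.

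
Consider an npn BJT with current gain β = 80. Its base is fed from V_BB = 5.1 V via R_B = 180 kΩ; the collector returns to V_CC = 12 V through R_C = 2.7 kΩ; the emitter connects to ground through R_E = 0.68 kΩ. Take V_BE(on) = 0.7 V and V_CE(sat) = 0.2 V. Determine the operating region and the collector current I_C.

Assume active. Base-emitter loop: I_B = (V_BB − V_BE)/(R_B + (β+1)R_E) = (5.1 − 0.7)/(180 + 81×0.68) = 0.0187 mA.
I_C = β·I_B = 80×0.0187 = 1.5 mA.
V_CE = V_CC − I_C·R_C − I_E·R_E = 12 − 1.5×2.7 − 1.52×0.68 = 6.93 V > V_CE(sat), so the active-region assumption holds.

active; I_C ≈ 1.5 mA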